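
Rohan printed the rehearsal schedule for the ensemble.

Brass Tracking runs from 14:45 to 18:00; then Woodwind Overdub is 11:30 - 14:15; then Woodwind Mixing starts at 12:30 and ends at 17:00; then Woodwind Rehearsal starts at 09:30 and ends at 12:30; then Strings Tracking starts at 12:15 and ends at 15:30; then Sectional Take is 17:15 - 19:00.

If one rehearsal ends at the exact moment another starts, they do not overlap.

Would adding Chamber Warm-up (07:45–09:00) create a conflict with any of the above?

No — it doesn't clash with anything

Woodwind Rehearsal: starts 09:30 at or after Chamber Warm-up ends 09:00 → clear.
Woodwind Overdub: starts 11:30 at or after Chamber Warm-up ends 09:00 → clear.
Strings Tracking: starts 12:15 at or after Chamber Warm-up ends 09:00 → clear.
Woodwind Mixing: starts 12:30 at or after Chamber Warm-up ends 09:00 → clear.
Brass Tracking: starts 14:45 at or after Chamber Warm-up ends 09:00 → clear.
Sectional Take: starts 17:15 at or after Chamber Warm-up ends 09:00 → clear.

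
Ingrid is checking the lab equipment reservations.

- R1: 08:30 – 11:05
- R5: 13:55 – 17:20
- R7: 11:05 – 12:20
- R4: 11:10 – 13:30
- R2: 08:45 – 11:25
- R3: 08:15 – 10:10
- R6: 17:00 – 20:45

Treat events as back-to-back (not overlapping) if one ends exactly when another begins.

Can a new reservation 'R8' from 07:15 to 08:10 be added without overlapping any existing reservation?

R3: starts 08:15 at or after R8 ends 08:10 → clear.
R1: starts 08:30 at or after R8 ends 08:10 → clear.
R2: starts 08:45 at or after R8 ends 08:10 → clear.
R7: starts 11:05 at or after R8 ends 08:10 → clear.
R4: starts 11:10 at or after R8 ends 08:10 → clear.
R5: starts 13:55 at or after R8 ends 08:10 → clear.
R6: starts 17:00 at or after R8 ends 08:10 → clear.

Yes — the slot is free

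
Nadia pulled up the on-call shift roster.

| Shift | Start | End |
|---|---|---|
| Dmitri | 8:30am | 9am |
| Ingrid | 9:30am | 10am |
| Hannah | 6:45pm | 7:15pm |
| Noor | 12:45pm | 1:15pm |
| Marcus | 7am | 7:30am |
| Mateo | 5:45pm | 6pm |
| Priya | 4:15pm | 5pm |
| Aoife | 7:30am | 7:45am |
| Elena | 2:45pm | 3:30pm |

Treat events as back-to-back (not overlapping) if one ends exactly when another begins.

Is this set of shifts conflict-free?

Yes

Sorted by start: Marcus, Aoife, Dmitri, Ingrid, Noor, Elena, Priya, Mateo, Hannah.
Aoife starts exactly when Marcus ends (back-to-back, no overlap) — done with Marcus.
Dmitri starts after Aoife ends — done with Aoife.
Ingrid starts after Dmitri ends — done with Dmitri.
Noor starts after Ingrid ends — done with Ingrid.
Elena starts after Noor ends — done with Noor.
Priya starts after Elena ends — done with Elena.
Mateo starts after Priya ends — done with Priya.
Hannah starts after Mateo ends.
Every pair is clear; the schedule has no overlaps.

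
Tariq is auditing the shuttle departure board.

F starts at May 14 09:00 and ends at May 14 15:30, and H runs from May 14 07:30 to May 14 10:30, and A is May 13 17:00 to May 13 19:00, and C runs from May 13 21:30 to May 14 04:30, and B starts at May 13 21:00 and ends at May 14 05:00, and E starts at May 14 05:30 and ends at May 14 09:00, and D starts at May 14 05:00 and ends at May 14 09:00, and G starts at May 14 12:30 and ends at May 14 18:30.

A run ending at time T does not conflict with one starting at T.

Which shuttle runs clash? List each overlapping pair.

B & C, D & E, D & H, E & H, F & G, F & H

Sorted by start: A, B, C, D, E, H, F, G.
B starts after A ends; A is clear from here.
C starts before B ends → B and C overlap.
D starts exactly when B ends (back-to-back, no overlap); B is clear from here.
D starts after C ends; C is clear from here.
E starts before D ends → D and E overlap.
H starts before D ends → D and H overlap.
F starts exactly when D ends (back-to-back, no overlap); D is clear from here.
H starts before E ends → E and H overlap.
F starts exactly when E ends (back-to-back, no overlap); E is clear from here.
F starts before H ends → H and F overlap.
G starts after H ends.
G starts before F ends → F and G overlap.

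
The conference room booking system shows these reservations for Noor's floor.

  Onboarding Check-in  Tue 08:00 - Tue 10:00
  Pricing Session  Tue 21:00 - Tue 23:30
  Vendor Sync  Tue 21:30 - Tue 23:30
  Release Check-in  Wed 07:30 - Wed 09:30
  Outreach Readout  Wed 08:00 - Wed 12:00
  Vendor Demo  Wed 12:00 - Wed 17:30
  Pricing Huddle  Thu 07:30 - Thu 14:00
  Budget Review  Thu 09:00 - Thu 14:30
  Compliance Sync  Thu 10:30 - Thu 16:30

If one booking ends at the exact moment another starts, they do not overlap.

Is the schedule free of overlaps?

Sorted by start: Onboarding Check-in, Pricing Session, Vendor Sync, Release Check-in, Outreach Readout, Vendor Demo, Pricing Huddle, Budget Review, Compliance Sync.
Pricing Session starts after Onboarding Check-in ends; Onboarding Check-in is clear from here.
Vendor Sync starts before Pricing Session ends → Pricing Session and Vendor Sync overlap.
That's a conflict, so the schedule is not conflict-free.

No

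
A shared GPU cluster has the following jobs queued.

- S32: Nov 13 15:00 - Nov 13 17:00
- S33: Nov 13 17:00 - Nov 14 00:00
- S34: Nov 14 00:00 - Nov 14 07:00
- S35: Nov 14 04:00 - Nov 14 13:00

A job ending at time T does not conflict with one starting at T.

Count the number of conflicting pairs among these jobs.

1

Sorted by start: S32, S33, S34, S35.
S33 starts exactly when S32 ends (back-to-back, no overlap) — done with S32.
S34 starts exactly when S33 ends (back-to-back, no overlap) — done with S33.
S35 starts before S34 ends → S34 and S35 overlap.
Overlapping pairs: S34 & S35 — 1 in total.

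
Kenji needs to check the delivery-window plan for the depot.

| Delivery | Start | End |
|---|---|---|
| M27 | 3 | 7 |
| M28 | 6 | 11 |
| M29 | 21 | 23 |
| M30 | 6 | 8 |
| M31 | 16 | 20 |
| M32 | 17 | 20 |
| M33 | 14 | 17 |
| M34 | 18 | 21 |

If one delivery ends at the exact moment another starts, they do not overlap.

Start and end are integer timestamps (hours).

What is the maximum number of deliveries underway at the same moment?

Sweep the timeline, counting +1 at each start and −1 at each end (ends before starts at a tie):
3 start M27 → 1
6 start M28 → 2
6 start M30 → 3
7 end M27 → 2
8 end M30 → 1
11 end M28 → 0
14 start M33 → 1
16 start M31 → 2
17 end M33 → 1
17 start M32 → 2
18 start M34 → 3
20 end M31 → 2
20 end M32 → 1
21 end M34 → 0
21 start M29 → 1
23 end M29 → 0
Peak is 3, at 6 (M27, M28, M30).

3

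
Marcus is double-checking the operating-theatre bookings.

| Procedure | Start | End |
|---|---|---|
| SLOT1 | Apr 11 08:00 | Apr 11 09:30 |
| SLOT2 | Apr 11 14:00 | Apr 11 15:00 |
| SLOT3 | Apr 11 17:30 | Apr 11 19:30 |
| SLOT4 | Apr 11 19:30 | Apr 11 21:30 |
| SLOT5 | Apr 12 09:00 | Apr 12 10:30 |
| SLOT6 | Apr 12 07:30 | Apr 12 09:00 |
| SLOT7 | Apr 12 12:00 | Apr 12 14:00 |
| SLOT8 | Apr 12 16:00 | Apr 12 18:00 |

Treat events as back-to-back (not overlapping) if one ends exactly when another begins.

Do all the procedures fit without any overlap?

Yes

Check each pair: they overlap iff neither finishes before the other starts.
Sorted by start: SLOT1, SLOT2, SLOT3, SLOT4, SLOT6, SLOT5, SLOT7, SLOT8.
SLOT2 starts after SLOT1 ends; SLOT1 is clear from here.
SLOT3 starts after SLOT2 ends; SLOT2 is clear from here.
SLOT4 starts exactly when SLOT3 ends (back-to-back, no overlap); SLOT3 is clear from here.
SLOT6 starts after SLOT4 ends; SLOT4 is clear from here.
SLOT5 starts exactly when SLOT6 ends (back-to-back, no overlap); SLOT6 is clear from here.
SLOT7 starts after SLOT5 ends; SLOT5 is clear from here.
SLOT8 starts after SLOT7 ends.
Every pair is clear; the schedule has no overlaps.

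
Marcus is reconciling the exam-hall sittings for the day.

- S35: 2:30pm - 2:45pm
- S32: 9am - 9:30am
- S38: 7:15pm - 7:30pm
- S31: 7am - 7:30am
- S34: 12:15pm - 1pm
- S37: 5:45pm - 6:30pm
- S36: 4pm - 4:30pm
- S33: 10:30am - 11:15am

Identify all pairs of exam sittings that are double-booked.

Sorted by start: S31, S32, S33, S34, S35, S36, S37, S38.
S32 starts after S31 ends — done with S31.
S33 starts after S32 ends — done with S32.
S34 starts after S33 ends — done with S33.
S35 starts after S34 ends — done with S34.
S36 starts after S35 ends — done with S35.
S37 starts after S36 ends — done with S36.
S38 starts after S37 ends.

no overlapping pairs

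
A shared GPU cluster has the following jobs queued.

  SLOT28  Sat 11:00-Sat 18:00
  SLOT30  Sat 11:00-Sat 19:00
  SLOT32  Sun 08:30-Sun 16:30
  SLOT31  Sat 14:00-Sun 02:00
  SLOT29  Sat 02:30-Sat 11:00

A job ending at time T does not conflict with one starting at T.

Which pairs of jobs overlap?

Sorted by start: SLOT29, SLOT28, SLOT30, SLOT31, SLOT32.
SLOT28 starts exactly when SLOT29 ends (back-to-back, no overlap); SLOT29 is clear from here.
SLOT30 starts before SLOT28 ends → SLOT28 and SLOT30 overlap.
SLOT31 starts before SLOT28 ends → SLOT28 and SLOT31 overlap.
SLOT32 starts after SLOT28 ends.
SLOT31 starts before SLOT30 ends → SLOT30 and SLOT31 overlap.
SLOT32 starts after SLOT30 ends.
SLOT32 starts after SLOT31 ends.

SLOT28 & SLOT30, SLOT28 & SLOT31, SLOT30 & SLOT31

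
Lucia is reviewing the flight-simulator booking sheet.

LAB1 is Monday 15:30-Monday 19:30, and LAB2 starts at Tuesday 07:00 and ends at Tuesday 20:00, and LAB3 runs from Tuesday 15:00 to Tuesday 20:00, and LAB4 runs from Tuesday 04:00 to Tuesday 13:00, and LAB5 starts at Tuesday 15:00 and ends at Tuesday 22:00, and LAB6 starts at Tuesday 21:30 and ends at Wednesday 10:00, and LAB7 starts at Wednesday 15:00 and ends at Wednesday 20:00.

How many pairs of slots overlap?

5

Sorted by start: LAB1, LAB4, LAB2, LAB3, LAB5, LAB6, LAB7.
LAB4 starts after LAB1 ends, so nothing later overlaps LAB1 either.
LAB2 starts before LAB4 ends → LAB4 and LAB2 overlap.
LAB3 starts after LAB4 ends, so nothing later overlaps LAB4 either.
LAB3 starts before LAB2 ends → LAB2 and LAB3 overlap.
LAB5 starts before LAB2 ends → LAB2 and LAB5 overlap.
LAB6 starts after LAB2 ends, so nothing later overlaps LAB2 either.
LAB5 starts before LAB3 ends → LAB3 and LAB5 overlap.
LAB6 starts after LAB3 ends, so nothing later overlaps LAB3 either.
LAB6 starts before LAB5 ends → LAB5 and LAB6 overlap.
LAB7 starts after LAB5 ends.
LAB7 starts after LAB6 ends.
Overlapping pairs: LAB2 & LAB3, LAB2 & LAB4, LAB2 & LAB5, LAB3 & LAB5, LAB5 & LAB6 — 5 in total.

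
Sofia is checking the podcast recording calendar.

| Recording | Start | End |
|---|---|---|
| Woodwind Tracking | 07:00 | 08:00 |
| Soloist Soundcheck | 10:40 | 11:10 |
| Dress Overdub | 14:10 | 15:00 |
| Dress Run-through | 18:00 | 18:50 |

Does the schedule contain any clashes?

Two intervals overlap when each starts before the other ends.
Sorted by start: Woodwind Tracking, Soloist Soundcheck, Dress Overdub, Dress Run-through.
Soloist Soundcheck starts after Woodwind Tracking ends, so Woodwind Tracking has no further overlaps.
Dress Overdub starts after Soloist Soundcheck ends, so Soloist Soundcheck has no further overlaps.
Dress Run-through starts after Dress Overdub ends.
Every pair is clear; the schedule has no overlaps.

No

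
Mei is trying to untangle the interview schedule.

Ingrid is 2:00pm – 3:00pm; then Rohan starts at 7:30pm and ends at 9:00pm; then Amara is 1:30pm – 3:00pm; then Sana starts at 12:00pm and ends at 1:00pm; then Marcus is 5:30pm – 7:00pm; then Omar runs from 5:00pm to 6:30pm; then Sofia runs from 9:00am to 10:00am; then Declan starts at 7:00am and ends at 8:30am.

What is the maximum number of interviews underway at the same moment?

2

Sort all start/end points and keep a running count:
7:00am start Declan → 1
8:30am end Declan → 0
9:00am start Sofia → 1
10:00am end Sofia → 0
12:00pm start Sana → 1
1:00pm end Sana → 0
1:30pm start Amara → 1
2:00pm start Ingrid → 2
3:00pm end Amara → 1
3:00pm end Ingrid → 0
5:00pm start Omar → 1
5:30pm start Marcus → 2
6:30pm end Omar → 1
7:00pm end Marcus → 0
7:30pm start Rohan → 1
9:00pm end Rohan → 0
Peak is 2, at 2:00pm (Amara, Ingrid).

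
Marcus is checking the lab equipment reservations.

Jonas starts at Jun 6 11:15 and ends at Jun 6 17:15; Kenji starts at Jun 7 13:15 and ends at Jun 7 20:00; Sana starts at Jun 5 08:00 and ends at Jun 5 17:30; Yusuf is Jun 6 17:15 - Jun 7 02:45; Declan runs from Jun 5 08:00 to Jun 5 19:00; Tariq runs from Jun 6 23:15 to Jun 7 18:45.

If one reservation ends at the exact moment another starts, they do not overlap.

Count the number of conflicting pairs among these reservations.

Check each pair: they overlap iff neither finishes before the other starts.
Sorted by start: Sana, Declan, Jonas, Yusuf, Tariq, Kenji.
Declan starts before Sana ends → Sana and Declan overlap.
Jonas starts after Sana ends, so nothing later overlaps Sana either.
Jonas starts after Declan ends, so nothing later overlaps Declan either.
Yusuf starts exactly when Jonas ends (back-to-back, no overlap), so nothing later overlaps Jonas either.
Tariq starts before Yusuf ends → Yusuf and Tariq overlap.
Kenji starts after Yusuf ends.
Kenji starts before Tariq ends → Tariq and Kenji overlap.
Overlapping pairs: Declan & Sana, Kenji & Tariq, Tariq & Yusuf — 3 in total.

3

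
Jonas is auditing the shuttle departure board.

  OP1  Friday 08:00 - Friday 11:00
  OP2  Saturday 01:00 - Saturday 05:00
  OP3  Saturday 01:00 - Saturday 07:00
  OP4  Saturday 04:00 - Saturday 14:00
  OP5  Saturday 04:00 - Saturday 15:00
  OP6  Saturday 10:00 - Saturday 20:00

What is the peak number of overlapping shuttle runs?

4

Walk through starts and ends in time order (an end at T is processed before a start at T):
Friday 08:00 start OP1 → 1
Friday 11:00 end OP1 → 0
Saturday 01:00 start OP2 → 1
Saturday 01:00 start OP3 → 2
Saturday 04:00 start OP4 → 3
Saturday 04:00 start OP5 → 4
Saturday 05:00 end OP2 → 3
Saturday 07:00 end OP3 → 2
Saturday 10:00 start OP6 → 3
Saturday 14:00 end OP4 → 2
Saturday 15:00 end OP5 → 1
Saturday 20:00 end OP6 → 0
Peak is 4, at Saturday 04:00 (OP2, OP3, OP4, OP5).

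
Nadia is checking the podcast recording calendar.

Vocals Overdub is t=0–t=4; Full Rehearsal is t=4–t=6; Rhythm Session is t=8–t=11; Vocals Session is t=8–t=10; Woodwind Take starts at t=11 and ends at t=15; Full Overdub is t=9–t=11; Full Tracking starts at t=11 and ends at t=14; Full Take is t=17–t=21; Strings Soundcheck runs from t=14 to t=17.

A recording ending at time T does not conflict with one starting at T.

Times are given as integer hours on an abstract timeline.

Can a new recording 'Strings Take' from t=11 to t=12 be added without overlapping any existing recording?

No — it overlaps Full Tracking, Woodwind Take

Vocals Overdub: ends t=4 at or before Strings Take starts t=11 → clear.
Full Rehearsal: ends t=6 at or before Strings Take starts t=11 → clear.
Rhythm Session: ends t=11 at or before Strings Take starts t=11 → clear.
Vocals Session: ends t=10 at or before Strings Take starts t=11 → clear.
Full Overdub: ends t=11 at or before Strings Take starts t=11 → clear.
Woodwind Take: starts t=11 before Strings Take ends t=12, and ends t=15 after Strings Take starts t=11 → overlap.
Full Tracking: starts t=11 before Strings Take ends t=12, and ends t=14 after Strings Take starts t=11 → overlap.
Strings Soundcheck: starts t=14 at or after Strings Take ends t=12 → clear.
Full Take: starts t=17 at or after Strings Take ends t=12 → clear.
Strings Take overlaps Woodwind Take, Full Tracking.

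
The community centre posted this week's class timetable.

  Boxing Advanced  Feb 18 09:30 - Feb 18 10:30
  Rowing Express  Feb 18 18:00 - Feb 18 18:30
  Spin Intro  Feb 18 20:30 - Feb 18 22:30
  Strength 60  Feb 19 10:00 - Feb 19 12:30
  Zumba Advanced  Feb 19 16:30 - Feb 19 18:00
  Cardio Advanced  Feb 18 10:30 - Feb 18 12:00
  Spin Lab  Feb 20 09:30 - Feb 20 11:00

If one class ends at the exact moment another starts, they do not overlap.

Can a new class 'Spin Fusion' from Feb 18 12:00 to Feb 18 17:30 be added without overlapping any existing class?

Boxing Advanced: ends Feb 18 10:30 at or before Spin Fusion starts Feb 18 12:00 → clear.
Cardio Advanced: ends Feb 18 12:00 at or before Spin Fusion starts Feb 18 12:00 → clear.
Rowing Express: starts Feb 18 18:00 at or after Spin Fusion ends Feb 18 17:30 → clear.
Spin Intro: starts Feb 18 20:30 at or after Spin Fusion ends Feb 18 17:30 → clear.
Strength 60: starts Feb 19 10:00 at or after Spin Fusion ends Feb 18 17:30 → clear.
Zumba Advanced: starts Feb 19 16:30 at or after Spin Fusion ends Feb 18 17:30 → clear.
Spin Lab: starts Feb 20 09:30 at or after Spin Fusion ends Feb 18 17:30 → clear.

Yes — the slot is free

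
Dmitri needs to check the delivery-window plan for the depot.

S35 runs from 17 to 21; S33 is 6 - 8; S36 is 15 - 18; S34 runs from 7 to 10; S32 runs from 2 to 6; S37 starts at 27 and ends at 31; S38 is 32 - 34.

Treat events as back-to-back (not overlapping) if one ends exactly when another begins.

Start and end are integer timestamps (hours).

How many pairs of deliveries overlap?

Two intervals overlap when each starts before the other ends.
Sorted by start: S32, S33, S34, S36, S35, S37, S38.
S33 starts exactly when S32 ends (back-to-back, no overlap), so nothing later overlaps S32 either.
S34 starts before S33 ends → S33 and S34 overlap.
S36 starts after S33 ends, so nothing later overlaps S33 either.
S36 starts after S34 ends, so nothing later overlaps S34 either.
S35 starts before S36 ends → S36 and S35 overlap.
S37 starts after S36 ends, so nothing later overlaps S36 either.
S37 starts after S35 ends, so nothing later overlaps S35 either.
S38 starts after S37 ends.
Overlapping pairs: S33 & S34, S35 & S36 — 2 in total.

2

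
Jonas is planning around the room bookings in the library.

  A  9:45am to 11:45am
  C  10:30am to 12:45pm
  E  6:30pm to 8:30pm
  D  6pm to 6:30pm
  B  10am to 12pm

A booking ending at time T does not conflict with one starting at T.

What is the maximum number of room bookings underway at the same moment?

3

Sweep the timeline, counting +1 at each start and −1 at each end (ends before starts at a tie):
9:45am start A → 1
10am start B → 2
10:30am start C → 3
11:45am end A → 2
12pm end B → 1
12:45pm end C → 0
6pm start D → 1
6:30pm end D → 0
6:30pm start E → 1
8:30pm end E → 0
Peak is 3, at 10:30am (A, B, C).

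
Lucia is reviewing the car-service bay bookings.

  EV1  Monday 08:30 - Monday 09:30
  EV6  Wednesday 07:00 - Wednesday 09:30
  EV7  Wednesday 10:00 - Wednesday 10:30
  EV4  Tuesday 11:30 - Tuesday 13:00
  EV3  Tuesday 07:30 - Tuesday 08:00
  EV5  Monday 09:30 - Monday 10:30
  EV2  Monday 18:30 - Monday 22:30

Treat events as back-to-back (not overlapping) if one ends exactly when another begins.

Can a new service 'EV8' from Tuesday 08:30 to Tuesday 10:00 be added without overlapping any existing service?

EV1: ends Monday 09:30 at or before EV8 starts Tuesday 08:30 → clear.
EV5: ends Monday 10:30 at or before EV8 starts Tuesday 08:30 → clear.
EV2: ends Monday 22:30 at or before EV8 starts Tuesday 08:30 → clear.
EV3: ends Tuesday 08:00 at or before EV8 starts Tuesday 08:30 → clear.
EV4: starts Tuesday 11:30 at or after EV8 ends Tuesday 10:00 → clear.
EV6: starts Wednesday 07:00 at or after EV8 ends Tuesday 10:00 → clear.
EV7: starts Wednesday 10:00 at or after EV8 ends Tuesday 10:00 → clear.

Yes — the slot is free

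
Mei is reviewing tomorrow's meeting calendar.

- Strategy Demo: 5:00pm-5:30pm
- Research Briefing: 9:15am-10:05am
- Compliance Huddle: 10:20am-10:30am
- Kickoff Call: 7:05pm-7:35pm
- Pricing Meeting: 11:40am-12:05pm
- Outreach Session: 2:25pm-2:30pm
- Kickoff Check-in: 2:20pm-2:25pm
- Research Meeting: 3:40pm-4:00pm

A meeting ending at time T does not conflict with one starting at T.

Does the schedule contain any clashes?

No

Two intervals overlap when each starts before the other ends.
Sorted by start: Research Briefing, Compliance Huddle, Pricing Meeting, Kickoff Check-in, Outreach Session, Research Meeting, Strategy Demo, Kickoff Call.
Compliance Huddle starts after Research Briefing ends, so nothing later overlaps Research Briefing either.
Pricing Meeting starts after Compliance Huddle ends, so nothing later overlaps Compliance Huddle either.
Kickoff Check-in starts after Pricing Meeting ends, so nothing later overlaps Pricing Meeting either.
Outreach Session starts exactly when Kickoff Check-in ends (back-to-back, no overlap), so nothing later overlaps Kickoff Check-in either.
Research Meeting starts after Outreach Session ends, so nothing later overlaps Outreach Session either.
Strategy Demo starts after Research Meeting ends, so nothing later overlaps Research Meeting either.
Kickoff Call starts after Strategy Demo ends.
Every pair is clear; the schedule has no overlaps.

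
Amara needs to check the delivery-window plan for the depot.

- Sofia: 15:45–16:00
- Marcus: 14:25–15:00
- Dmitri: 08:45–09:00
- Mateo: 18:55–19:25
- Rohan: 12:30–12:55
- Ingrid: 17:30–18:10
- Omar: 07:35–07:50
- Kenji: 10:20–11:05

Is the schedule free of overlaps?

Yes

Check each pair: they overlap iff neither finishes before the other starts.
Sorted by start: Omar, Dmitri, Kenji, Rohan, Marcus, Sofia, Ingrid, Mateo.
Dmitri starts after Omar ends — done with Omar.
Kenji starts after Dmitri ends — done with Dmitri.
Rohan starts after Kenji ends — done with Kenji.
Marcus starts after Rohan ends — done with Rohan.
Sofia starts after Marcus ends — done with Marcus.
Ingrid starts after Sofia ends — done with Sofia.
Mateo starts after Ingrid ends.
Every pair is clear; the schedule has no overlaps.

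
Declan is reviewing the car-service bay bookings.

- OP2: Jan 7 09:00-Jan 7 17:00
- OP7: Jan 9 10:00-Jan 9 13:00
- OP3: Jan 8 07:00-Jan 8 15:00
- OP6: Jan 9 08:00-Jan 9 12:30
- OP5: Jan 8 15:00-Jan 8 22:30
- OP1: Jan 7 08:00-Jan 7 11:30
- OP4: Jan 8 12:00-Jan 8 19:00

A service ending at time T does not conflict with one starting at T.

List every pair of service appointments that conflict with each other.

Sorted by start: OP1, OP2, OP3, OP4, OP5, OP6, OP7.
OP2 starts before OP1 ends → OP1 and OP2 overlap.
OP3 starts after OP1 ends, so OP1 has no further overlaps.
OP3 starts after OP2 ends, so OP2 has no further overlaps.
OP4 starts before OP3 ends → OP3 and OP4 overlap.
OP5 starts exactly when OP3 ends (back-to-back, no overlap), so OP3 has no further overlaps.
OP5 starts before OP4 ends → OP4 and OP5 overlap.
OP6 starts after OP4 ends, so OP4 has no further overlaps.
OP6 starts after OP5 ends, so OP5 has no further overlaps.
OP7 starts before OP6 ends → OP6 and OP7 overlap.

OP1 & OP2, OP3 & OP4, OP4 & OP5, OP6 & OP7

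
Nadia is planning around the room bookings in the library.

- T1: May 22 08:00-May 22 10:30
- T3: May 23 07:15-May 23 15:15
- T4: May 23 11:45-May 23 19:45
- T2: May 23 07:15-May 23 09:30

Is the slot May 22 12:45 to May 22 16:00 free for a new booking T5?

Yes — the slot is free

T1: ends May 22 10:30 at or before T5 starts May 22 12:45 → clear.
T2: starts May 23 07:15 at or after T5 ends May 22 16:00 → clear.
T3: starts May 23 07:15 at or after T5 ends May 22 16:00 → clear.
T4: starts May 23 11:45 at or after T5 ends May 22 16:00 → clear.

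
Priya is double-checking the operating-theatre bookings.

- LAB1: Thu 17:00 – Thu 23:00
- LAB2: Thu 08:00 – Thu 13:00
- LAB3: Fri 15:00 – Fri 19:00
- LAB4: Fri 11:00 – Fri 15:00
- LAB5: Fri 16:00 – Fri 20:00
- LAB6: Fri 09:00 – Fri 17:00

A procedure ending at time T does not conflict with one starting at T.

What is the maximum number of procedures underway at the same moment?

3

Walk through starts and ends in time order (an end at T is processed before a start at T):
Thu 08:00 start LAB2 → 1
Thu 13:00 end LAB2 → 0
Thu 17:00 start LAB1 → 1
Thu 23:00 end LAB1 → 0
Fri 09:00 start LAB6 → 1
Fri 11:00 start LAB4 → 2
Fri 15:00 end LAB4 → 1
Fri 15:00 start LAB3 → 2
Fri 16:00 start LAB5 → 3
Fri 17:00 end LAB6 → 2
Fri 19:00 end LAB3 → 1
Fri 20:00 end LAB5 → 0
Peak is 3, at Fri 16:00 (LAB3, LAB5, LAB6).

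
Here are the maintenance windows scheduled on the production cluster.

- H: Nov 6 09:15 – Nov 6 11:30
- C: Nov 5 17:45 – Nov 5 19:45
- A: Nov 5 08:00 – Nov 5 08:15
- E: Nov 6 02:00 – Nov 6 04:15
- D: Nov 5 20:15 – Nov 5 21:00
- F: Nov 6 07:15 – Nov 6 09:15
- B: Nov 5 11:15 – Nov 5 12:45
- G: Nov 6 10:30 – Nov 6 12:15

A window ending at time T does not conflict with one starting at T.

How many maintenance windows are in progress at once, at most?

2

Sweep the timeline, counting +1 at each start and −1 at each end (ends before starts at a tie):
Nov 5 08:00 start A → 1
Nov 5 08:15 end A → 0
Nov 5 11:15 start B → 1
Nov 5 12:45 end B → 0
Nov 5 17:45 start C → 1
Nov 5 19:45 end C → 0
Nov 5 20:15 start D → 1
Nov 5 21:00 end D → 0
Nov 6 02:00 start E → 1
Nov 6 04:15 end E → 0
Nov 6 07:15 start F → 1
Nov 6 09:15 end F → 0
Nov 6 09:15 start H → 1
Nov 6 10:30 start G → 2
Nov 6 11:30 end H → 1
Nov 6 12:15 end G → 0
Peak is 2, at Nov 6 10:30 (G, H).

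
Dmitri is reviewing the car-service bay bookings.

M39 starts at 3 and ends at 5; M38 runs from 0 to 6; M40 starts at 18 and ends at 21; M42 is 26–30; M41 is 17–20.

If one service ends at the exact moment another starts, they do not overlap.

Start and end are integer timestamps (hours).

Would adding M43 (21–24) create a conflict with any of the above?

No — it doesn't clash with anything

M38: ends 6 at or before M43 starts 21 → clear.
M39: ends 5 at or before M43 starts 21 → clear.
M41: ends 20 at or before M43 starts 21 → clear.
M40: ends 21 at or before M43 starts 21 → clear.
M42: starts 26 at or after M43 ends 24 → clear.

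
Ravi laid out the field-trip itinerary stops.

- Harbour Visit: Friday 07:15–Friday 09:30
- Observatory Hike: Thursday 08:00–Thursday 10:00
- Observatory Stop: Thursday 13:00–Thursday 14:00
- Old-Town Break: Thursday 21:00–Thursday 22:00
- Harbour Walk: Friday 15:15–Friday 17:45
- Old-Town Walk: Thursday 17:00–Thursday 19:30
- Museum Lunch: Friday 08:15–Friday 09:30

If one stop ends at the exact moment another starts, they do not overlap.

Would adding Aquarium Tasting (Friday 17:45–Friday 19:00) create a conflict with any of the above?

No — it doesn't clash with anything

Observatory Hike: ends Thursday 10:00 at or before Aquarium Tasting starts Friday 17:45 → clear.
Observatory Stop: ends Thursday 14:00 at or before Aquarium Tasting starts Friday 17:45 → clear.
Old-Town Walk: ends Thursday 19:30 at or before Aquarium Tasting starts Friday 17:45 → clear.
Old-Town Break: ends Thursday 22:00 at or before Aquarium Tasting starts Friday 17:45 → clear.
Harbour Visit: ends Friday 09:30 at or before Aquarium Tasting starts Friday 17:45 → clear.
Museum Lunch: ends Friday 09:30 at or before Aquarium Tasting starts Friday 17:45 → clear.
Harbour Walk: ends Friday 17:45 at or before Aquarium Tasting starts Friday 17:45 → clear.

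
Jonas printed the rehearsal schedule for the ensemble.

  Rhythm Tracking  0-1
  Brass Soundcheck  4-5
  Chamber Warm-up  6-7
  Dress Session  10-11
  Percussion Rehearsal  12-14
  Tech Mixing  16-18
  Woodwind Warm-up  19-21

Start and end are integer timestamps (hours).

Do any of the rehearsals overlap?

Sorted by start: Rhythm Tracking, Brass Soundcheck, Chamber Warm-up, Dress Session, Percussion Rehearsal, Tech Mixing, Woodwind Warm-up.
Brass Soundcheck starts after Rhythm Tracking ends, so Rhythm Tracking has no further overlaps.
Chamber Warm-up starts after Brass Soundcheck ends, so Brass Soundcheck has no further overlaps.
Dress Session starts after Chamber Warm-up ends, so Chamber Warm-up has no further overlaps.
Percussion Rehearsal starts after Dress Session ends, so Dress Session has no further overlaps.
Tech Mixing starts after Percussion Rehearsal ends, so Percussion Rehearsal has no further overlaps.
Woodwind Warm-up starts after Tech Mixing ends.
Every pair is clear; the schedule has no overlaps.

No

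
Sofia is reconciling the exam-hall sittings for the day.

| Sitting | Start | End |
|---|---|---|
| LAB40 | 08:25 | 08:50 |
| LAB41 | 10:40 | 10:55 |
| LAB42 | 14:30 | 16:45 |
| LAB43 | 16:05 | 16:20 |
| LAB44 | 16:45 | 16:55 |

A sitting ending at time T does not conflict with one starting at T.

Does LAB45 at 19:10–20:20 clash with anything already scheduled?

LAB40: ends 08:50 at or before LAB45 starts 19:10 → clear.
LAB41: ends 10:55 at or before LAB45 starts 19:10 → clear.
LAB42: ends 16:45 at or before LAB45 starts 19:10 → clear.
LAB43: ends 16:20 at or before LAB45 starts 19:10 → clear.
LAB44: ends 16:55 at or before LAB45 starts 19:10 → clear.

No — it doesn't clash with anything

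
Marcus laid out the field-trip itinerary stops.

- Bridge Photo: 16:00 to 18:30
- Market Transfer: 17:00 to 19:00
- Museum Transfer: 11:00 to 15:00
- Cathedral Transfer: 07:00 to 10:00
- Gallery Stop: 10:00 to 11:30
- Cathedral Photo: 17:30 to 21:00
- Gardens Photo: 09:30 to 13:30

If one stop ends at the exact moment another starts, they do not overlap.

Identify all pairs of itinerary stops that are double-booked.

Check each pair: they overlap iff neither finishes before the other starts.
Sorted by start: Cathedral Transfer, Gardens Photo, Gallery Stop, Museum Transfer, Bridge Photo, Market Transfer, Cathedral Photo.
Gardens Photo starts before Cathedral Transfer ends → Cathedral Transfer and Gardens Photo overlap.
Gallery Stop starts exactly when Cathedral Transfer ends (back-to-back, no overlap); Cathedral Transfer is clear from here.
Gallery Stop starts before Gardens Photo ends → Gardens Photo and Gallery Stop overlap.
Museum Transfer starts before Gardens Photo ends → Gardens Photo and Museum Transfer overlap.
Bridge Photo starts after Gardens Photo ends; Gardens Photo is clear from here.
Museum Transfer starts before Gallery Stop ends → Gallery Stop and Museum Transfer overlap.
Bridge Photo starts after Gallery Stop ends; Gallery Stop is clear from here.
Bridge Photo starts after Museum Transfer ends; Museum Transfer is clear from here.
Market Transfer starts before Bridge Photo ends → Bridge Photo and Market Transfer overlap.
Cathedral Photo starts before Bridge Photo ends → Bridge Photo and Cathedral Photo overlap.
Cathedral Photo starts before Market Transfer ends → Market Transfer and Cathedral Photo overlap.

Bridge Photo & Cathedral Photo, Bridge Photo & Market Transfer, Cathedral Photo & Market Transfer, Cathedral Transfer & Gardens Photo, Gallery Stop & Gardens Photo, Gallery Stop & Museum Transfer, Gardens Photo & Museum Transfer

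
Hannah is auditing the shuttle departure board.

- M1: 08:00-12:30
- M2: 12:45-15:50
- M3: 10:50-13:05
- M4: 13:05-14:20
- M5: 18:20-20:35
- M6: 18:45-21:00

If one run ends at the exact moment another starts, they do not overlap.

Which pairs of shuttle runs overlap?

Sorted by start: M1, M3, M2, M4, M5, M6.
M3 starts before M1 ends → M1 and M3 overlap.
M2 starts after M1 ends; M1 is clear from here.
M2 starts before M3 ends → M3 and M2 overlap.
M4 starts exactly when M3 ends (back-to-back, no overlap); M3 is clear from here.
M4 starts before M2 ends → M2 and M4 overlap.
M5 starts after M2 ends; M2 is clear from here.
M5 starts after M4 ends; M4 is clear from here.
M6 starts before M5 ends → M5 and M6 overlap.

M1 & M3, M2 & M3, M2 & M4, M5 & M6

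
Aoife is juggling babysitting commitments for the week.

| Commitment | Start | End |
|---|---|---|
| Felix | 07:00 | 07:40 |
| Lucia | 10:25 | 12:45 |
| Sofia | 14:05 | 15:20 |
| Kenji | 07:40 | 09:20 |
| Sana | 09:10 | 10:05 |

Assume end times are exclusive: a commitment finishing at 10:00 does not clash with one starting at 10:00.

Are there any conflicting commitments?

Sorted by start: Felix, Kenji, Sana, Lucia, Sofia.
Kenji starts exactly when Felix ends (back-to-back, no overlap), so Felix has no further overlaps.
Sana starts before Kenji ends → Kenji and Sana overlap.
That's a conflict, so the schedule is not conflict-free.

Yes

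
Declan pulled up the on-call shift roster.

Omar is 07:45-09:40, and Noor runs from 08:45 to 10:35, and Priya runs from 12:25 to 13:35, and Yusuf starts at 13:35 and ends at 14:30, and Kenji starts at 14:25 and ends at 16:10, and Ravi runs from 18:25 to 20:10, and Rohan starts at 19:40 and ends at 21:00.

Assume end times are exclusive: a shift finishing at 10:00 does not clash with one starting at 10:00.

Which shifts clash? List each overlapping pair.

Kenji & Yusuf, Noor & Omar, Ravi & Rohan

Sorted by start: Omar, Noor, Priya, Yusuf, Kenji, Ravi, Rohan.
Noor starts before Omar ends → Omar and Noor overlap.
Priya starts after Omar ends, so Omar has no further overlaps.
Priya starts after Noor ends, so Noor has no further overlaps.
Yusuf starts exactly when Priya ends (back-to-back, no overlap), so Priya has no further overlaps.
Kenji starts before Yusuf ends → Yusuf and Kenji overlap.
Ravi starts after Yusuf ends, so Yusuf has no further overlaps.
Ravi starts after Kenji ends, so Kenji has no further overlaps.
Rohan starts before Ravi ends → Ravi and Rohan overlap.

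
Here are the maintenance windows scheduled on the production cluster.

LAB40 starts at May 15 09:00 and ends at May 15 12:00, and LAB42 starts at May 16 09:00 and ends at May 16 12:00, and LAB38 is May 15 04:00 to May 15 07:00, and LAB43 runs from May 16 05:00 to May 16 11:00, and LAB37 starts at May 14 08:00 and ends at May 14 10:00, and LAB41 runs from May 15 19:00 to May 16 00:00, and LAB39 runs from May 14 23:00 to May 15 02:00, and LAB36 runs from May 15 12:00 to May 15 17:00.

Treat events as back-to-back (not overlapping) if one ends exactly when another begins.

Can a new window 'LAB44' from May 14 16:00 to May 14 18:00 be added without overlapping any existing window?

LAB37: ends May 14 10:00 at or before LAB44 starts May 14 16:00 → clear.
LAB39: starts May 14 23:00 at or after LAB44 ends May 14 18:00 → clear.
LAB38: starts May 15 04:00 at or after LAB44 ends May 14 18:00 → clear.
LAB40: starts May 15 09:00 at or after LAB44 ends May 14 18:00 → clear.
LAB36: starts May 15 12:00 at or after LAB44 ends May 14 18:00 → clear.
LAB41: starts May 15 19:00 at or after LAB44 ends May 14 18:00 → clear.
LAB43: starts May 16 05:00 at or after LAB44 ends May 14 18:00 → clear.
LAB42: starts May 16 09:00 at or after LAB44 ends May 14 18:00 → clear.

Yes — the slot is free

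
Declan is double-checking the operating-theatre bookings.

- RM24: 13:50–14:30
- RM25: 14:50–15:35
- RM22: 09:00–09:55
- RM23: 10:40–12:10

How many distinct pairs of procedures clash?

0

Sorted by start: RM22, RM23, RM24, RM25.
RM23 starts after RM22 ends; RM22 is clear from here.
RM24 starts after RM23 ends; RM23 is clear from here.
RM25 starts after RM24 ends.
No pair overlaps.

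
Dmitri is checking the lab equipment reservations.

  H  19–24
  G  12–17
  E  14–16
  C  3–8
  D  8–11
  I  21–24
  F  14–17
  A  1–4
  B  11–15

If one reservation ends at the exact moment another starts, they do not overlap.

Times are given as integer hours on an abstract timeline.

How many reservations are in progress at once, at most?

Sweep the timeline, counting +1 at each start and −1 at each end (ends before starts at a tie):
1 start A → 1
3 start C → 2
4 end A → 1
8 end C → 0
8 start D → 1
11 end D → 0
11 start B → 1
12 start G → 2
14 start E → 3
14 start F → 4
15 end B → 3
16 end E → 2
17 end F → 1
17 end G → 0
19 start H → 1
21 start I → 2
24 end H → 1
24 end I → 0
Peak is 4, at 14 (B, E, F, G).

4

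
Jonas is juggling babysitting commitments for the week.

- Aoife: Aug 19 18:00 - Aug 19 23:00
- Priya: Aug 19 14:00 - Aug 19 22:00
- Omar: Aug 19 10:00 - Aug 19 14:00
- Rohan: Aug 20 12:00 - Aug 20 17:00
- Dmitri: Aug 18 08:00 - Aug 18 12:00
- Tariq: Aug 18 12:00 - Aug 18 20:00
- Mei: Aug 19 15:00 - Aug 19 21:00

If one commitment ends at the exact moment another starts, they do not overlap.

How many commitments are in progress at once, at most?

3

Sort all start/end points and keep a running count:
Aug 18 08:00 start Dmitri → 1
Aug 18 12:00 end Dmitri → 0
Aug 18 12:00 start Tariq → 1
Aug 18 20:00 end Tariq → 0
Aug 19 10:00 start Omar → 1
Aug 19 14:00 end Omar → 0
Aug 19 14:00 start Priya → 1
Aug 19 15:00 start Mei → 2
Aug 19 18:00 start Aoife → 3
Aug 19 21:00 end Mei → 2
Aug 19 22:00 end Priya → 1
Aug 19 23:00 end Aoife → 0
Aug 20 12:00 start Rohan → 1
Aug 20 17:00 end Rohan → 0
Peak is 3, at Aug 19 18:00 (Aoife, Mei, Priya).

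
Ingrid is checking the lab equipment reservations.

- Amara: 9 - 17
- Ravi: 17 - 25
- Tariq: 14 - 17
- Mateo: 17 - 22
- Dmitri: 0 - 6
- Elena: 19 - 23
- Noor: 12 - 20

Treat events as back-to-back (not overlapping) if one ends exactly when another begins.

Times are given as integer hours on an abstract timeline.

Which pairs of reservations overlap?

Amara & Noor, Amara & Tariq, Elena & Mateo, Elena & Noor, Elena & Ravi, Mateo & Noor, Mateo & Ravi, Noor & Ravi, Noor & Tariq

Sorted by start: Dmitri, Amara, Noor, Tariq, Mateo, Ravi, Elena.
Amara starts after Dmitri ends, so nothing later overlaps Dmitri either.
Noor starts before Amara ends → Amara and Noor overlap.
Tariq starts before Amara ends → Amara and Tariq overlap.
Mateo starts exactly when Amara ends (back-to-back, no overlap), so nothing later overlaps Amara either.
Tariq starts before Noor ends → Noor and Tariq overlap.
Mateo starts before Noor ends → Noor and Mateo overlap.
Ravi starts before Noor ends → Noor and Ravi overlap.
Elena starts before Noor ends → Noor and Elena overlap.
Mateo starts exactly when Tariq ends (back-to-back, no overlap), so nothing later overlaps Tariq either.
Ravi starts before Mateo ends → Mateo and Ravi overlap.
Elena starts before Mateo ends → Mateo and Elena overlap.
Elena starts before Ravi ends → Ravi and Elena overlap.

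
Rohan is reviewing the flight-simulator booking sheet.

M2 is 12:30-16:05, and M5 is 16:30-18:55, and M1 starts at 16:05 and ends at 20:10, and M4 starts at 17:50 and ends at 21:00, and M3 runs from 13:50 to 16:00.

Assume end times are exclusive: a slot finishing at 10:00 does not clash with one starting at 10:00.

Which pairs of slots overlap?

M1 & M4, M1 & M5, M2 & M3, M4 & M5

Two intervals overlap when each starts before the other ends.
Sorted by start: M2, M3, M1, M5, M4.
M3 starts before M2 ends → M2 and M3 overlap.
M1 starts exactly when M2 ends (back-to-back, no overlap), so M2 has no further overlaps.
M1 starts after M3 ends, so M3 has no further overlaps.
M5 starts before M1 ends → M1 and M5 overlap.
M4 starts before M1 ends → M1 and M4 overlap.
M4 starts before M5 ends → M5 and M4 overlap.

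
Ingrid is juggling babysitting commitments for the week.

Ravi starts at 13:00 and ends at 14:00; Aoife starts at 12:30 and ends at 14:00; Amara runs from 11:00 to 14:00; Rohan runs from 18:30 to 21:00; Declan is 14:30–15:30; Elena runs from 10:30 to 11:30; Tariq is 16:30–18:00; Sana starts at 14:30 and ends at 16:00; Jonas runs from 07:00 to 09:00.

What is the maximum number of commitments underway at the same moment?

Sweep the timeline, counting +1 at each start and −1 at each end (ends before starts at a tie):
07:00 start Jonas → 1
09:00 end Jonas → 0
10:30 start Elena → 1
11:00 start Amara → 2
11:30 end Elena → 1
12:30 start Aoife → 2
13:00 start Ravi → 3
14:00 end Amara → 2
14:00 end Aoife → 1
14:00 end Ravi → 0
14:30 start Declan → 1
14:30 start Sana → 2
15:30 end Declan → 1
16:00 end Sana → 0
16:30 start Tariq → 1
18:00 end Tariq → 0
18:30 start Rohan → 1
21:00 end Rohan → 0
Peak is 3, at 13:00 (Amara, Aoife, Ravi).

3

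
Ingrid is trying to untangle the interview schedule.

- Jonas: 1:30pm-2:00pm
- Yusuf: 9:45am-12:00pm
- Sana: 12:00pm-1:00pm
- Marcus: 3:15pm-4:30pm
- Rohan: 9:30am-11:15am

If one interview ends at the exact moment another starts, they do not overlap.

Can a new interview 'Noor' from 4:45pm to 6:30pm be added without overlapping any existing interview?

Rohan: ends 11:15am at or before Noor starts 4:45pm → clear.
Yusuf: ends 12:00pm at or before Noor starts 4:45pm → clear.
Sana: ends 1:00pm at or before Noor starts 4:45pm → clear.
Jonas: ends 2:00pm at or before Noor starts 4:45pm → clear.
Marcus: ends 4:30pm at or before Noor starts 4:45pm → clear.

Yes — the slot is free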